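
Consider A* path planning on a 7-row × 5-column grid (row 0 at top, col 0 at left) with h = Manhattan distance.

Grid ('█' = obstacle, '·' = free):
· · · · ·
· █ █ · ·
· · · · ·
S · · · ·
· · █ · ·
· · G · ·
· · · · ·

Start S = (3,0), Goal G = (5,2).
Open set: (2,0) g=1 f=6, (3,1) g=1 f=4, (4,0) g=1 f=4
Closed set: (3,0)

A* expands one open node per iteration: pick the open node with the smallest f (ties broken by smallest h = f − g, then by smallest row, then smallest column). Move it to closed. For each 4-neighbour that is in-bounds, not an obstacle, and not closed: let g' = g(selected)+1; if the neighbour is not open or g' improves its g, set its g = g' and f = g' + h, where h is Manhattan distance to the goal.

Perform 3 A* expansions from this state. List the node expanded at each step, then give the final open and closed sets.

order=[(3,1) → (3,2) → (4,1)]; open=[(2,0) g=1 f=6, (2,1) g=2 f=6, (2,2) g=3 f=6, (3,3) g=3 f=6, (4,0) g=1 f=4, (5,1) g=3 f=4]; closed=[(3,0), (3,1), (3,2), (4,1)]

step 1: expand (3,1) (f=4, h=3) → closed; open now [(2,0) g=1 f=6, (2,1) g=2 f=6, (3,2) g=2 f=4, (4,0) g=1 f=4, (4,1) g=2 f=4]
step 2: expand (3,2) (f=4, h=2) → closed; open now [(2,0) g=1 f=6, (2,1) g=2 f=6, (2,2) g=3 f=6, (3,3) g=3 f=6, (4,0) g=1 f=4, (4,1) g=2 f=4]
step 3: expand (4,1) (f=4, h=2) → closed; open now [(2,0) g=1 f=6, (2,1) g=2 f=6, (2,2) g=3 f=6, (3,3) g=3 f=6, (4,0) g=1 f=4, (5,1) g=3 f=4]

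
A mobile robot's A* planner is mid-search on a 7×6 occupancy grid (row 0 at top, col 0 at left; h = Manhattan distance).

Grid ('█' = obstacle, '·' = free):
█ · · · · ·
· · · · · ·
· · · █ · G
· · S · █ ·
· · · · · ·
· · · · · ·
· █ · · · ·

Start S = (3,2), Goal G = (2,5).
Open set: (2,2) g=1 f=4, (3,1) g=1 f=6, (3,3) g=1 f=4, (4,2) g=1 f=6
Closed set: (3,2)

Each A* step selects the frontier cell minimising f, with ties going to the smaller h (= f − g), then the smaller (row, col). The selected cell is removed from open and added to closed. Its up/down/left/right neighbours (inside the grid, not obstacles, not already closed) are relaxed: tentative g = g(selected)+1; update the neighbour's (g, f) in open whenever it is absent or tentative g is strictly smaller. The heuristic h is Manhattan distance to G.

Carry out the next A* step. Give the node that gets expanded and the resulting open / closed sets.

expanded=(2,2); open=[(1,2) g=2 f=6, (2,1) g=2 f=6, (3,1) g=1 f=6, (3,3) g=1 f=4, (4,2) g=1 f=6]; closed=[(2,2), (3,2)]

step 1: expand (2,2) (f=4, h=3) → closed; open now [(1,2) g=2 f=6, (2,1) g=2 f=6, (3,1) g=1 f=6, (3,3) g=1 f=4, (4,2) g=1 f=6]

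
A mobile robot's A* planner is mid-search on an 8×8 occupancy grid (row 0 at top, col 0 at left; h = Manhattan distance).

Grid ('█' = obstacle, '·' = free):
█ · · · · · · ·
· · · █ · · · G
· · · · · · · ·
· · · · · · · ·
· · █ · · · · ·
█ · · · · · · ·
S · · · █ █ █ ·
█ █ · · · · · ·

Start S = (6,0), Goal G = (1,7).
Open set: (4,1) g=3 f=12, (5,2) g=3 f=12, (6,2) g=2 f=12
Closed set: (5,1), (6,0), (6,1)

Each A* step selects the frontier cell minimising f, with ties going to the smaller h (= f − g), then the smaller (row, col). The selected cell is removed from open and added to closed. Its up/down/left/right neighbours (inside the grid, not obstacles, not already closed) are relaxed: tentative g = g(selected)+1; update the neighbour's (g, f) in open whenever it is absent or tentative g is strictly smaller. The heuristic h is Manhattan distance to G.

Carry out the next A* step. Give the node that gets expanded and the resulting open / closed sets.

expanded=(4,1); open=[(3,1) g=4 f=12, (4,0) g=4 f=14, (5,2) g=3 f=12, (6,2) g=2 f=12]; closed=[(4,1), (5,1), (6,0), (6,1)]

step 1: expand (4,1) (f=12, h=9) → closed; open now [(3,1) g=4 f=12, (4,0) g=4 f=14, (5,2) g=3 f=12, (6,2) g=2 f=12]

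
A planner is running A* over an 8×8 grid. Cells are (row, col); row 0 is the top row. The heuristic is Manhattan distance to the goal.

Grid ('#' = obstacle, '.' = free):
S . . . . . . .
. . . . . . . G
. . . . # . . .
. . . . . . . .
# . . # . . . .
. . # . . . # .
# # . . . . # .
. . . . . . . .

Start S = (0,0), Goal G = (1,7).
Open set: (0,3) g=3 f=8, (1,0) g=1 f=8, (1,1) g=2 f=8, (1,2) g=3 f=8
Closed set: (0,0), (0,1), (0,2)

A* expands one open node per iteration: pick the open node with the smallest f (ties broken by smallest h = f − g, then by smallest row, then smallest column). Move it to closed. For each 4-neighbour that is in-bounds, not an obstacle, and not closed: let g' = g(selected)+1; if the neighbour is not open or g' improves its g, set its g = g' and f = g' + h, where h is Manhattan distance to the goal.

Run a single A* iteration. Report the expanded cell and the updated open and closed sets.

step 1: expand (0,3) (f=8, h=5) → closed; open now [(0,4) g=4 f=8, (1,0) g=1 f=8, (1,1) g=2 f=8, (1,2) g=3 f=8, (1,3) g=4 f=8]

expanded=(0,3); open=[(0,4) g=4 f=8, (1,0) g=1 f=8, (1,1) g=2 f=8, (1,2) g=3 f=8, (1,3) g=4 f=8]; closed=[(0,0), (0,1), (0,2), (0,3)]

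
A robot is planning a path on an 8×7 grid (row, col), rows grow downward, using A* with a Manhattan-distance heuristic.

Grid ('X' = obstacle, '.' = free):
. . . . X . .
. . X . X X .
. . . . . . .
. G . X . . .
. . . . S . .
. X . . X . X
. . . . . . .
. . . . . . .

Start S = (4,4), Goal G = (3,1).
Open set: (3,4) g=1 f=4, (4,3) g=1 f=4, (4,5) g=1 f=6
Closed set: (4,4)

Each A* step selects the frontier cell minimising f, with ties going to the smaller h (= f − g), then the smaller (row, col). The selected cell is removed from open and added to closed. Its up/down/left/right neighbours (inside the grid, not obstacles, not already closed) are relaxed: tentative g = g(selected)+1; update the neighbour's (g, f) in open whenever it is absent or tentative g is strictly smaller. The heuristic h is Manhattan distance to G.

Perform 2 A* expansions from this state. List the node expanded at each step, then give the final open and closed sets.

step 1: expand (3,4) (f=4, h=3) → closed; open now [(2,4) g=2 f=6, (3,5) g=2 f=6, (4,3) g=1 f=4, (4,5) g=1 f=6]
step 2: expand (4,3) (f=4, h=3) → closed; open now [(2,4) g=2 f=6, (3,5) g=2 f=6, (4,2) g=2 f=4, (4,5) g=1 f=6, (5,3) g=2 f=6]

order=[(3,4) → (4,3)]; open=[(2,4) g=2 f=6, (3,5) g=2 f=6, (4,2) g=2 f=4, (4,5) g=1 f=6, (5,3) g=2 f=6]; closed=[(3,4), (4,3), (4,4)]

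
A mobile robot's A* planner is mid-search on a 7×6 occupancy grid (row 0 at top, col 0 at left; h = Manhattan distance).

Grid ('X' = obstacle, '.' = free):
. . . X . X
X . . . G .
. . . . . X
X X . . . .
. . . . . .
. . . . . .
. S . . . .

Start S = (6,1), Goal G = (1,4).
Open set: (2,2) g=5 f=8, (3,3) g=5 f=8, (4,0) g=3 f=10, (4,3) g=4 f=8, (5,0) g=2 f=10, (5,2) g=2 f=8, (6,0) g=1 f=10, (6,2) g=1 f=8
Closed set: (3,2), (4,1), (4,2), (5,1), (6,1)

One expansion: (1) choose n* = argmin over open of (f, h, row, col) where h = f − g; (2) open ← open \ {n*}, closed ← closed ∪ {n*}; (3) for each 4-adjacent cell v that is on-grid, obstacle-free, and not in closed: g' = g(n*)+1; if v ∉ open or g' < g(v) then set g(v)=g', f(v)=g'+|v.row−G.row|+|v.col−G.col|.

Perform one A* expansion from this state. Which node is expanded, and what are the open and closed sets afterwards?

expanded=(2,2); open=[(1,2) g=6 f=8, (2,1) g=6 f=10, (2,3) g=6 f=8, (3,3) g=5 f=8, (4,0) g=3 f=10, (4,3) g=4 f=8, (5,0) g=2 f=10, (5,2) g=2 f=8, (6,0) g=1 f=10, (6,2) g=1 f=8]; closed=[(2,2), (3,2), (4,1), (4,2), (5,1), (6,1)]

step 1: expand (2,2) (f=8, h=3) → closed; open now [(1,2) g=6 f=8, (2,1) g=6 f=10, (2,3) g=6 f=8, (3,3) g=5 f=8, (4,0) g=3 f=10, (4,3) g=4 f=8, (5,0) g=2 f=10, (5,2) g=2 f=8, (6,0) g=1 f=10, (6,2) g=1 f=8]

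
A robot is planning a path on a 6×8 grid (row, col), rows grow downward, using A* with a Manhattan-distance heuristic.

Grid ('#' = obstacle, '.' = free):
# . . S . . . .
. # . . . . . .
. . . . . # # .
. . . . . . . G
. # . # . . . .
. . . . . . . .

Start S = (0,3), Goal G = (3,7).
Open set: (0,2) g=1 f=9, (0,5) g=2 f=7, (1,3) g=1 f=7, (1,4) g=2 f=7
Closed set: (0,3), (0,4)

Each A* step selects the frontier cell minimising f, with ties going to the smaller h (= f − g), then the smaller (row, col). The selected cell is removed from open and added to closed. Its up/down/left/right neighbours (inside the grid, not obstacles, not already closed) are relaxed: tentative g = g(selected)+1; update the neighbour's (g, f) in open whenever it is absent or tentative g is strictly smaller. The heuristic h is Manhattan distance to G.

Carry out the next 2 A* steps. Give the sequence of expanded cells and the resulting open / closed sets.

step 1: expand (0,5) (f=7, h=5) → closed; open now [(0,2) g=1 f=9, (0,6) g=3 f=7, (1,3) g=1 f=7, (1,4) g=2 f=7, (1,5) g=3 f=7]
step 2: expand (0,6) (f=7, h=4) → closed; open now [(0,2) g=1 f=9, (0,7) g=4 f=7, (1,3) g=1 f=7, (1,4) g=2 f=7, (1,5) g=3 f=7, (1,6) g=4 f=7]

order=[(0,5) → (0,6)]; open=[(0,2) g=1 f=9, (0,7) g=4 f=7, (1,3) g=1 f=7, (1,4) g=2 f=7, (1,5) g=3 f=7, (1,6) g=4 f=7]; closed=[(0,3), (0,4), (0,5), (0,6)]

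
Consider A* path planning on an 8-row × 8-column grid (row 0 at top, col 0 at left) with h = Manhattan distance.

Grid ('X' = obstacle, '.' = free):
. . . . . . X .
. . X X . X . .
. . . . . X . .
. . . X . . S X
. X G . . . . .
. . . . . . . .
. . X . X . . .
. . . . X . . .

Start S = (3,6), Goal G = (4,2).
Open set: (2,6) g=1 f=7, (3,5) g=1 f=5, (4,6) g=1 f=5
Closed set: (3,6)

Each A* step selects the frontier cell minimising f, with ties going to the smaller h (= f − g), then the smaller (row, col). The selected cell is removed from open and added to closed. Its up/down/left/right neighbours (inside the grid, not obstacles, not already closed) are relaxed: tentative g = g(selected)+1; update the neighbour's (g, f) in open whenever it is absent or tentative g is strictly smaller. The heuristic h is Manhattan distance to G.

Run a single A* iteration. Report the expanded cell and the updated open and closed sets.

expanded=(3,5); open=[(2,6) g=1 f=7, (3,4) g=2 f=5, (4,5) g=2 f=5, (4,6) g=1 f=5]; closed=[(3,5), (3,6)]

step 1: expand (3,5) (f=5, h=4) → closed; open now [(2,6) g=1 f=7, (3,4) g=2 f=5, (4,5) g=2 f=5, (4,6) g=1 f=5]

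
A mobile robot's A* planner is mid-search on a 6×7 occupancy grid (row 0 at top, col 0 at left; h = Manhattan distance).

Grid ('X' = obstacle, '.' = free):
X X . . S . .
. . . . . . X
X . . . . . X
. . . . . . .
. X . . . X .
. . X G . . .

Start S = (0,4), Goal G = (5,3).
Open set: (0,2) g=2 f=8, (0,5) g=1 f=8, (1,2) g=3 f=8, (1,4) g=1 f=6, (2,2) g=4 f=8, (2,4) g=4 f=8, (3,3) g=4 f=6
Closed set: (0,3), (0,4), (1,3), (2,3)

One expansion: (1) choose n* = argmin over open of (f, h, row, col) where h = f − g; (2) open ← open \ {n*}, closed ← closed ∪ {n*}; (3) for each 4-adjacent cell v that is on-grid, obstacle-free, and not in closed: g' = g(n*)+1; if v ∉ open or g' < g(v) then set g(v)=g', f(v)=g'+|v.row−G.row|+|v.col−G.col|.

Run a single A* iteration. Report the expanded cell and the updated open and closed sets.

step 1: expand (3,3) (f=6, h=2) → closed; open now [(0,2) g=2 f=8, (0,5) g=1 f=8, (1,2) g=3 f=8, (1,4) g=1 f=6, (2,2) g=4 f=8, (2,4) g=4 f=8, (3,2) g=5 f=8, (3,4) g=5 f=8, (4,3) g=5 f=6]

expanded=(3,3); open=[(0,2) g=2 f=8, (0,5) g=1 f=8, (1,2) g=3 f=8, (1,4) g=1 f=6, (2,2) g=4 f=8, (2,4) g=4 f=8, (3,2) g=5 f=8, (3,4) g=5 f=8, (4,3) g=5 f=6]; closed=[(0,3), (0,4), (1,3), (2,3), (3,3)]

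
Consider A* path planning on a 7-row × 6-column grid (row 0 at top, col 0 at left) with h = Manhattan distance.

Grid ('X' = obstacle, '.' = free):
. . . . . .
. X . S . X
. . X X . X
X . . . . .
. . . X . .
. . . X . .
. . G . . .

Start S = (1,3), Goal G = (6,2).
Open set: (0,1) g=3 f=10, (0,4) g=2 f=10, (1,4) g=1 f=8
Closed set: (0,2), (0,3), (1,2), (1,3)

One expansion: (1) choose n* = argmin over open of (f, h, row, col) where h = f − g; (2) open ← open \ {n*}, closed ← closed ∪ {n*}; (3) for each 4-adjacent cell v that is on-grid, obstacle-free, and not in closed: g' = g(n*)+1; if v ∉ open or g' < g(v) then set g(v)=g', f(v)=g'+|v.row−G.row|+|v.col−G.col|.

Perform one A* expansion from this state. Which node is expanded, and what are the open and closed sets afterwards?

expanded=(1,4); open=[(0,1) g=3 f=10, (0,4) g=2 f=10, (2,4) g=2 f=8]; closed=[(0,2), (0,3), (1,2), (1,3), (1,4)]

step 1: expand (1,4) (f=8, h=7) → closed; open now [(0,1) g=3 f=10, (0,4) g=2 f=10, (2,4) g=2 f=8]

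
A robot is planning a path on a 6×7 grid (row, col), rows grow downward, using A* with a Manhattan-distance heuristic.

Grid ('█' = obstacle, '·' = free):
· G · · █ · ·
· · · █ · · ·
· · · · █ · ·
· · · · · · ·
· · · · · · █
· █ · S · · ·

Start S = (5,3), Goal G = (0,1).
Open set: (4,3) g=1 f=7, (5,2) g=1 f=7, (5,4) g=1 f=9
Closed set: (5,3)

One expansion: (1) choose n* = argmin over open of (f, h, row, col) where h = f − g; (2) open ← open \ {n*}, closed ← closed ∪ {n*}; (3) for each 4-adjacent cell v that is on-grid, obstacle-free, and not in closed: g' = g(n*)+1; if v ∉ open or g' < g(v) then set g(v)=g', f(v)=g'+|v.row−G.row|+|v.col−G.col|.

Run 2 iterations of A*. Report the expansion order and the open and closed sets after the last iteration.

step 1: expand (4,3) (f=7, h=6) → closed; open now [(3,3) g=2 f=7, (4,2) g=2 f=7, (4,4) g=2 f=9, (5,2) g=1 f=7, (5,4) g=1 f=9]
step 2: expand (3,3) (f=7, h=5) → closed; open now [(2,3) g=3 f=7, (3,2) g=3 f=7, (3,4) g=3 f=9, (4,2) g=2 f=7, (4,4) g=2 f=9, (5,2) g=1 f=7, (5,4) g=1 f=9]

order=[(4,3) → (3,3)]; open=[(2,3) g=3 f=7, (3,2) g=3 f=7, (3,4) g=3 f=9, (4,2) g=2 f=7, (4,4) g=2 f=9, (5,2) g=1 f=7, (5,4) g=1 f=9]; closed=[(3,3), (4,3), (5,3)]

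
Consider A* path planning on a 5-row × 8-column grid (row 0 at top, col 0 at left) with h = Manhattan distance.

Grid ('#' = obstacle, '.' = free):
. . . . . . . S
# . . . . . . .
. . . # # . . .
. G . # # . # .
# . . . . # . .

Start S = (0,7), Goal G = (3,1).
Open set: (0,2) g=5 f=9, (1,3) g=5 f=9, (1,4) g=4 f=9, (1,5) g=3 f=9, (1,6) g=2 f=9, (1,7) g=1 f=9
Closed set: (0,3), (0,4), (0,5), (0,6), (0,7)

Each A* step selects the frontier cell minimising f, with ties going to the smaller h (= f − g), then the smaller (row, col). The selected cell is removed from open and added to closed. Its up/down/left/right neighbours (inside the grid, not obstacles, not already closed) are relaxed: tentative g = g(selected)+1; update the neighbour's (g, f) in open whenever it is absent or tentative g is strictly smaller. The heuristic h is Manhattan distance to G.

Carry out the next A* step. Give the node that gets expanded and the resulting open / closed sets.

step 1: expand (0,2) (f=9, h=4) → closed; open now [(0,1) g=6 f=9, (1,2) g=6 f=9, (1,3) g=5 f=9, (1,4) g=4 f=9, (1,5) g=3 f=9, (1,6) g=2 f=9, (1,7) g=1 f=9]

expanded=(0,2); open=[(0,1) g=6 f=9, (1,2) g=6 f=9, (1,3) g=5 f=9, (1,4) g=4 f=9, (1,5) g=3 f=9, (1,6) g=2 f=9, (1,7) g=1 f=9]; closed=[(0,2), (0,3), (0,4), (0,5), (0,6), (0,7)]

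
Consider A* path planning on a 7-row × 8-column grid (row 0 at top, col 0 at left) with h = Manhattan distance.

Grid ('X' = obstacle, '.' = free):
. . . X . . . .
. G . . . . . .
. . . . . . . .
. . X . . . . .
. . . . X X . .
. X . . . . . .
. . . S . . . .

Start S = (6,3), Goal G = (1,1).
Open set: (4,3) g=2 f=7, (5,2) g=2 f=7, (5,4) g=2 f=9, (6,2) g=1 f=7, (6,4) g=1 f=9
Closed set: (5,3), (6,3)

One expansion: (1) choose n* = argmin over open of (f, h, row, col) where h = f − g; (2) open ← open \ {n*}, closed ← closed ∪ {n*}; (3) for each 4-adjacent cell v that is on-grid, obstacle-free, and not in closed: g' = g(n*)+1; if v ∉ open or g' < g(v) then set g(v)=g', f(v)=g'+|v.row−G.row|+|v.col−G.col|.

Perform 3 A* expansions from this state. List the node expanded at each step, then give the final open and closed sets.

order=[(4,3) → (3,3) → (2,3)]; open=[(1,3) g=5 f=7, (2,2) g=5 f=7, (2,4) g=5 f=9, (3,4) g=4 f=9, (4,2) g=3 f=7, (5,2) g=2 f=7, (5,4) g=2 f=9, (6,2) g=1 f=7, (6,4) g=1 f=9]; closed=[(2,3), (3,3), (4,3), (5,3), (6,3)]

step 1: expand (4,3) (f=7, h=5) → closed; open now [(3,3) g=3 f=7, (4,2) g=3 f=7, (5,2) g=2 f=7, (5,4) g=2 f=9, (6,2) g=1 f=7, (6,4) g=1 f=9]
step 2: expand (3,3) (f=7, h=4) → closed; open now [(2,3) g=4 f=7, (3,4) g=4 f=9, (4,2) g=3 f=7, (5,2) g=2 f=7, (5,4) g=2 f=9, (6,2) g=1 f=7, (6,4) g=1 f=9]
step 3: expand (2,3) (f=7, h=3) → closed; open now [(1,3) g=5 f=7, (2,2) g=5 f=7, (2,4) g=5 f=9, (3,4) g=4 f=9, (4,2) g=3 f=7, (5,2) g=2 f=7, (5,4) g=2 f=9, (6,2) g=1 f=7, (6,4) g=1 f=9]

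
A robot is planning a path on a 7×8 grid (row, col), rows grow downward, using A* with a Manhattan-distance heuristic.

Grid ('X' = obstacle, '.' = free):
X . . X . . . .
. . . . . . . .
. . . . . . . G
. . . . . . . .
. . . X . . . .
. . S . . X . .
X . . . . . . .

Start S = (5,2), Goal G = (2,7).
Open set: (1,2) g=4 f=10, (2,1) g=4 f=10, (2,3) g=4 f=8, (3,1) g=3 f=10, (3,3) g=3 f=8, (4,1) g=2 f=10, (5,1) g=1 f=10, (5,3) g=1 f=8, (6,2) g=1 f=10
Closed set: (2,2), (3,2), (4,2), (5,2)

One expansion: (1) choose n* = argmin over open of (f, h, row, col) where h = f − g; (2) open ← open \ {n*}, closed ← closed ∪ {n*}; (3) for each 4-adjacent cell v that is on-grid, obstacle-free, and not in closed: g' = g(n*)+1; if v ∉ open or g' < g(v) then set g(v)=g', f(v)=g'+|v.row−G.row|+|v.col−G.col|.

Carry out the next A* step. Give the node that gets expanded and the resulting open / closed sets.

expanded=(2,3); open=[(1,2) g=4 f=10, (1,3) g=5 f=10, (2,1) g=4 f=10, (2,4) g=5 f=8, (3,1) g=3 f=10, (3,3) g=3 f=8, (4,1) g=2 f=10, (5,1) g=1 f=10, (5,3) g=1 f=8, (6,2) g=1 f=10]; closed=[(2,2), (2,3), (3,2), (4,2), (5,2)]

step 1: expand (2,3) (f=8, h=4) → closed; open now [(1,2) g=4 f=10, (1,3) g=5 f=10, (2,1) g=4 f=10, (2,4) g=5 f=8, (3,1) g=3 f=10, (3,3) g=3 f=8, (4,1) g=2 f=10, (5,1) g=1 f=10, (5,3) g=1 f=8, (6,2) g=1 f=10]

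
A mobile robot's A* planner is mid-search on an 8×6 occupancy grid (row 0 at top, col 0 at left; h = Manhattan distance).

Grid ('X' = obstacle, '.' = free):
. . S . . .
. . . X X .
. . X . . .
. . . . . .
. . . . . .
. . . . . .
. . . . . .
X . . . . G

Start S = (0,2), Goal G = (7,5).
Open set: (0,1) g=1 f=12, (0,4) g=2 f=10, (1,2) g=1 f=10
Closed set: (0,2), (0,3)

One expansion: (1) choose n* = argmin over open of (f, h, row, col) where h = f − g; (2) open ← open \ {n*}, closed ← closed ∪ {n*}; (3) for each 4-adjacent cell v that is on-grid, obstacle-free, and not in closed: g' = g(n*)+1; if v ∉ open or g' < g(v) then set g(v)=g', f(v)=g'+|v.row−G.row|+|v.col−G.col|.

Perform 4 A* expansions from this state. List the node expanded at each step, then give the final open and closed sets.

order=[(0,4) → (0,5) → (1,5) → (2,5)]; open=[(0,1) g=1 f=12, (1,2) g=1 f=10, (2,4) g=6 f=12, (3,5) g=6 f=10]; closed=[(0,2), (0,3), (0,4), (0,5), (1,5), (2,5)]

step 1: expand (0,4) (f=10, h=8) → closed; open now [(0,1) g=1 f=12, (0,5) g=3 f=10, (1,2) g=1 f=10]
step 2: expand (0,5) (f=10, h=7) → closed; open now [(0,1) g=1 f=12, (1,2) g=1 f=10, (1,5) g=4 f=10]
step 3: expand (1,5) (f=10, h=6) → closed; open now [(0,1) g=1 f=12, (1,2) g=1 f=10, (2,5) g=5 f=10]
step 4: expand (2,5) (f=10, h=5) → closed; open now [(0,1) g=1 f=12, (1,2) g=1 f=10, (2,4) g=6 f=12, (3,5) g=6 f=10]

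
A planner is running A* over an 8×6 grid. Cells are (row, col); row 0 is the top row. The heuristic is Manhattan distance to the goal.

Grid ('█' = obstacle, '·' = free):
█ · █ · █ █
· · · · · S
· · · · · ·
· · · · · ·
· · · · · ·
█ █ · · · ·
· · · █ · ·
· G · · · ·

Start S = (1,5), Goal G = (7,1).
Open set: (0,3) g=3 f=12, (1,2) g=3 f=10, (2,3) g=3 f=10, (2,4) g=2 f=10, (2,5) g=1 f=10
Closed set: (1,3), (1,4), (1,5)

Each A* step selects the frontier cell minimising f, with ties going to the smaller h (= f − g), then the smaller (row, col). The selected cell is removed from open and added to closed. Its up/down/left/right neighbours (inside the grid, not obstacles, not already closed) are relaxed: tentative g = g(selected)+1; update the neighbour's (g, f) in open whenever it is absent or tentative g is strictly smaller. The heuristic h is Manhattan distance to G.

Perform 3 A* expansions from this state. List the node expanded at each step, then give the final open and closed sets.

step 1: expand (1,2) (f=10, h=7) → closed; open now [(0,3) g=3 f=12, (1,1) g=4 f=10, (2,2) g=4 f=10, (2,3) g=3 f=10, (2,4) g=2 f=10, (2,5) g=1 f=10]
step 2: expand (1,1) (f=10, h=6) → closed; open now [(0,1) g=5 f=12, (0,3) g=3 f=12, (1,0) g=5 f=12, (2,1) g=5 f=10, (2,2) g=4 f=10, (2,3) g=3 f=10, (2,4) g=2 f=10, (2,5) g=1 f=10]
step 3: expand (2,1) (f=10, h=5) → closed; open now [(0,1) g=5 f=12, (0,3) g=3 f=12, (1,0) g=5 f=12, (2,0) g=6 f=12, (2,2) g=4 f=10, (2,3) g=3 f=10, (2,4) g=2 f=10, (2,5) g=1 f=10, (3,1) g=6 f=10]

order=[(1,2) → (1,1) → (2,1)]; open=[(0,1) g=5 f=12, (0,3) g=3 f=12, (1,0) g=5 f=12, (2,0) g=6 f=12, (2,2) g=4 f=10, (2,3) g=3 f=10, (2,4) g=2 f=10, (2,5) g=1 f=10, (3,1) g=6 f=10]; closed=[(1,1), (1,2), (1,3), (1,4), (1,5), (2,1)]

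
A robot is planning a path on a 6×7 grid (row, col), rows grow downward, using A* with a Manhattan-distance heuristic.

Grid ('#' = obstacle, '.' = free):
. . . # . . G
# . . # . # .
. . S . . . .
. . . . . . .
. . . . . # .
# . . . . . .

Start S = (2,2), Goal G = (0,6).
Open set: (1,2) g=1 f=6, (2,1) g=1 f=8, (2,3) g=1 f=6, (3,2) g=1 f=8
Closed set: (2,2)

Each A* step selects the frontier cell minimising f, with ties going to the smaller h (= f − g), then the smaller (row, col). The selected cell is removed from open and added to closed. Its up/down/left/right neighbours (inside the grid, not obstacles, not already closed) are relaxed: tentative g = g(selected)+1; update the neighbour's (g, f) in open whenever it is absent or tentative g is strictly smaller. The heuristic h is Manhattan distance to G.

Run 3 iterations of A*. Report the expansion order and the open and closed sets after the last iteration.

order=[(1,2) → (0,2) → (2,3)]; open=[(0,1) g=3 f=8, (1,1) g=2 f=8, (2,1) g=1 f=8, (2,4) g=2 f=6, (3,2) g=1 f=8, (3,3) g=2 f=8]; closed=[(0,2), (1,2), (2,2), (2,3)]

step 1: expand (1,2) (f=6, h=5) → closed; open now [(0,2) g=2 f=6, (1,1) g=2 f=8, (2,1) g=1 f=8, (2,3) g=1 f=6, (3,2) g=1 f=8]
step 2: expand (0,2) (f=6, h=4) → closed; open now [(0,1) g=3 f=8, (1,1) g=2 f=8, (2,1) g=1 f=8, (2,3) g=1 f=6, (3,2) g=1 f=8]
step 3: expand (2,3) (f=6, h=5) → closed; open now [(0,1) g=3 f=8, (1,1) g=2 f=8, (2,1) g=1 f=8, (2,4) g=2 f=6, (3,2) g=1 f=8, (3,3) g=2 f=8]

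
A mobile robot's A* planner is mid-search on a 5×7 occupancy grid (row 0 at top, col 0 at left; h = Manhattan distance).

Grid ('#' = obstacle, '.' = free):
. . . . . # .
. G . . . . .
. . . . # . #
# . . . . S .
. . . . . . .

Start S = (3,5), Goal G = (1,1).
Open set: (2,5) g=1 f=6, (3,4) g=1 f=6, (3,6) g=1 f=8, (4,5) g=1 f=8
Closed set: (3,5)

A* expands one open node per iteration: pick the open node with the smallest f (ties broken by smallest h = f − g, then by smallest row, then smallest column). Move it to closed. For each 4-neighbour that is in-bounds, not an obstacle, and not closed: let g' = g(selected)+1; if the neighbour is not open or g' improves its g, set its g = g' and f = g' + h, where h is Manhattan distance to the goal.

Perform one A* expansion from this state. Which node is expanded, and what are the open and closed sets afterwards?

step 1: expand (2,5) (f=6, h=5) → closed; open now [(1,5) g=2 f=6, (3,4) g=1 f=6, (3,6) g=1 f=8, (4,5) g=1 f=8]

expanded=(2,5); open=[(1,5) g=2 f=6, (3,4) g=1 f=6, (3,6) g=1 f=8, (4,5) g=1 f=8]; closed=[(2,5), (3,5)]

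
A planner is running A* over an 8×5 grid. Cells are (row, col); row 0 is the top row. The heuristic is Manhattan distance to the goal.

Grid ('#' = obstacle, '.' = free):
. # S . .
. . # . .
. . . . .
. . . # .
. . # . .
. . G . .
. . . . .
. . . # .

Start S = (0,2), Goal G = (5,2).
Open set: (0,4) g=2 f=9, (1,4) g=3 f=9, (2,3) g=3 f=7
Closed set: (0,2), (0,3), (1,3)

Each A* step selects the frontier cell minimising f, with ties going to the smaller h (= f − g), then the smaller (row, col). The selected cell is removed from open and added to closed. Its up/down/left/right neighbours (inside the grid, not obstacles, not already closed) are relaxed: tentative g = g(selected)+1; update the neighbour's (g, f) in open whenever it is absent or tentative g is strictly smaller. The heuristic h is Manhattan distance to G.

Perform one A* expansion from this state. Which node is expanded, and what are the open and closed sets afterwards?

step 1: expand (2,3) (f=7, h=4) → closed; open now [(0,4) g=2 f=9, (1,4) g=3 f=9, (2,2) g=4 f=7, (2,4) g=4 f=9]

expanded=(2,3); open=[(0,4) g=2 f=9, (1,4) g=3 f=9, (2,2) g=4 f=7, (2,4) g=4 f=9]; closed=[(0,2), (0,3), (1,3), (2,3)]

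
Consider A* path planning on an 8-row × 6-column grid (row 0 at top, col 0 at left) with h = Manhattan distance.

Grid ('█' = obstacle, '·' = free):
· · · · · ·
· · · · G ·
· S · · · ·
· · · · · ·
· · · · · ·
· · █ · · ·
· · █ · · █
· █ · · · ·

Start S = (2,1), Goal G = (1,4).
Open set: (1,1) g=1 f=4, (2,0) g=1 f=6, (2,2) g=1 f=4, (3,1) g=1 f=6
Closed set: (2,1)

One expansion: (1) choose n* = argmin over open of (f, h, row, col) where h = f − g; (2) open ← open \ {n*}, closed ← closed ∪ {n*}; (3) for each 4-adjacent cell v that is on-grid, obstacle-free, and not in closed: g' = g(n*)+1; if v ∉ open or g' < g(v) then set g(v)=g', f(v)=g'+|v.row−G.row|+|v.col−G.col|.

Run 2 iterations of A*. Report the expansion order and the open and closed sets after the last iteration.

step 1: expand (1,1) (f=4, h=3) → closed; open now [(0,1) g=2 f=6, (1,0) g=2 f=6, (1,2) g=2 f=4, (2,0) g=1 f=6, (2,2) g=1 f=4, (3,1) g=1 f=6]
step 2: expand (1,2) (f=4, h=2) → closed; open now [(0,1) g=2 f=6, (0,2) g=3 f=6, (1,0) g=2 f=6, (1,3) g=3 f=4, (2,0) g=1 f=6, (2,2) g=1 f=4, (3,1) g=1 f=6]

order=[(1,1) → (1,2)]; open=[(0,1) g=2 f=6, (0,2) g=3 f=6, (1,0) g=2 f=6, (1,3) g=3 f=4, (2,0) g=1 f=6, (2,2) g=1 f=4, (3,1) g=1 f=6]; closed=[(1,1), (1,2), (2,1)]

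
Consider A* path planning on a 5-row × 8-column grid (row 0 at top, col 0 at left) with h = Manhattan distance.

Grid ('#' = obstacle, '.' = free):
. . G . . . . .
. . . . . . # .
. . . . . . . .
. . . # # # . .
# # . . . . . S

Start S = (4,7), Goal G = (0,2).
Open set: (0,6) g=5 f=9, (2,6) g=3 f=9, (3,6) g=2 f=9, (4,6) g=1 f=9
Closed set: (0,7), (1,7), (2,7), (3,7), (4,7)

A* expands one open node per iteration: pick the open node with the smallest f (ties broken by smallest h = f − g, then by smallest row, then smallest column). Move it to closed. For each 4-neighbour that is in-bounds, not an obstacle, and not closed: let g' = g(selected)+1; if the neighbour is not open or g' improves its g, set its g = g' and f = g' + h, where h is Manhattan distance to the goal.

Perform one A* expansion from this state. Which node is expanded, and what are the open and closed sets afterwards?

step 1: expand (0,6) (f=9, h=4) → closed; open now [(0,5) g=6 f=9, (2,6) g=3 f=9, (3,6) g=2 f=9, (4,6) g=1 f=9]

expanded=(0,6); open=[(0,5) g=6 f=9, (2,6) g=3 f=9, (3,6) g=2 f=9, (4,6) g=1 f=9]; closed=[(0,6), (0,7), (1,7), (2,7), (3,7), (4,7)]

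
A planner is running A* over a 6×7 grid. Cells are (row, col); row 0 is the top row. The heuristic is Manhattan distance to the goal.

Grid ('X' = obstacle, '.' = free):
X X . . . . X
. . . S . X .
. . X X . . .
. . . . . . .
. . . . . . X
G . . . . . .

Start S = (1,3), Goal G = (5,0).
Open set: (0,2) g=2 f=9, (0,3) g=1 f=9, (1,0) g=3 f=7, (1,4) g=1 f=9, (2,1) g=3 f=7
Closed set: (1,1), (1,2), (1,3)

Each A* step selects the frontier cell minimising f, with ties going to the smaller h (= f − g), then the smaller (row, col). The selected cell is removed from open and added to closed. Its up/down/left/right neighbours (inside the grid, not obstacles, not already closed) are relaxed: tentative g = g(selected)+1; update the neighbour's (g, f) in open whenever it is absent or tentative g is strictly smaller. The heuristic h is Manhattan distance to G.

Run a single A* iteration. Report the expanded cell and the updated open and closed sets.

step 1: expand (1,0) (f=7, h=4) → closed; open now [(0,2) g=2 f=9, (0,3) g=1 f=9, (1,4) g=1 f=9, (2,0) g=4 f=7, (2,1) g=3 f=7]

expanded=(1,0); open=[(0,2) g=2 f=9, (0,3) g=1 f=9, (1,4) g=1 f=9, (2,0) g=4 f=7, (2,1) g=3 f=7]; closed=[(1,0), (1,1), (1,2), (1,3)]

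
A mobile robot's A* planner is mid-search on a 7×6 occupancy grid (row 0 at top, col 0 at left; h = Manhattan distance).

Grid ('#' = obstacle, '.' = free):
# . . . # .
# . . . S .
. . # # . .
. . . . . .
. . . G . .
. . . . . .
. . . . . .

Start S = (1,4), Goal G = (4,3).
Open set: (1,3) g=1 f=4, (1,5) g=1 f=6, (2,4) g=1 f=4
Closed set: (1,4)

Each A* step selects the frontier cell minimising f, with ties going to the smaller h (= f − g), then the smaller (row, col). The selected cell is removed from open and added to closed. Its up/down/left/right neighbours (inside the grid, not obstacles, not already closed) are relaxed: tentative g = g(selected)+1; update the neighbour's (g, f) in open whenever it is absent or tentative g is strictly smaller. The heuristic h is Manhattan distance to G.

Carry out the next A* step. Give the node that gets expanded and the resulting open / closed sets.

expanded=(1,3); open=[(0,3) g=2 f=6, (1,2) g=2 f=6, (1,5) g=1 f=6, (2,4) g=1 f=4]; closed=[(1,3), (1,4)]

step 1: expand (1,3) (f=4, h=3) → closed; open now [(0,3) g=2 f=6, (1,2) g=2 f=6, (1,5) g=1 f=6, (2,4) g=1 f=4]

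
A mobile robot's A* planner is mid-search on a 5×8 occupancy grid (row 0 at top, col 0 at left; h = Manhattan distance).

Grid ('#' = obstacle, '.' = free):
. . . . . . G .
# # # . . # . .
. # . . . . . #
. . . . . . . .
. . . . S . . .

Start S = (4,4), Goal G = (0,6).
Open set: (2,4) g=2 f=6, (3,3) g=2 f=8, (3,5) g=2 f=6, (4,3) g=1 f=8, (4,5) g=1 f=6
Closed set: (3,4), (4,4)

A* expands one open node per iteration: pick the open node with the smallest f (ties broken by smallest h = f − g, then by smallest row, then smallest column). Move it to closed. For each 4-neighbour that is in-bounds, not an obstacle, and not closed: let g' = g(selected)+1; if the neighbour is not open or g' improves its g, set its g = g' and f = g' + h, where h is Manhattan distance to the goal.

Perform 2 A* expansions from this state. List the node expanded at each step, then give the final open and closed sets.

step 1: expand (2,4) (f=6, h=4) → closed; open now [(1,4) g=3 f=6, (2,3) g=3 f=8, (2,5) g=3 f=6, (3,3) g=2 f=8, (3,5) g=2 f=6, (4,3) g=1 f=8, (4,5) g=1 f=6]
step 2: expand (1,4) (f=6, h=3) → closed; open now [(0,4) g=4 f=6, (1,3) g=4 f=8, (2,3) g=3 f=8, (2,5) g=3 f=6, (3,3) g=2 f=8, (3,5) g=2 f=6, (4,3) g=1 f=8, (4,5) g=1 f=6]

order=[(2,4) → (1,4)]; open=[(0,4) g=4 f=6, (1,3) g=4 f=8, (2,3) g=3 f=8, (2,5) g=3 f=6, (3,3) g=2 f=8, (3,5) g=2 f=6, (4,3) g=1 f=8, (4,5) g=1 f=6]; closed=[(1,4), (2,4), (3,4), (4,4)]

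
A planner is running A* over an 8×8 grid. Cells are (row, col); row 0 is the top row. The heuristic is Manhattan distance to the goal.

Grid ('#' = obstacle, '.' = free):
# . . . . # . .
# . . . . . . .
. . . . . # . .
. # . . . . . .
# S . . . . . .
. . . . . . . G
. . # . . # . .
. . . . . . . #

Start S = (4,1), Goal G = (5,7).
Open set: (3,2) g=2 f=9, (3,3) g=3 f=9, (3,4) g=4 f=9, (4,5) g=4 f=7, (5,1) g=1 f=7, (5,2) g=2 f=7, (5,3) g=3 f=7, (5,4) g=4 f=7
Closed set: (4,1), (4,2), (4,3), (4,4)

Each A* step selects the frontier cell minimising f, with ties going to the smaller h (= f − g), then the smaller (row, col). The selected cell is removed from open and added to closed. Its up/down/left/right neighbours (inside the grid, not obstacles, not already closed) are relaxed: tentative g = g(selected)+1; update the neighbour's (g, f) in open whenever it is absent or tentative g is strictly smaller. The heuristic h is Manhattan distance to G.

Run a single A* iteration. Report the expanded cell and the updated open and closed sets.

step 1: expand (4,5) (f=7, h=3) → closed; open now [(3,2) g=2 f=9, (3,3) g=3 f=9, (3,4) g=4 f=9, (3,5) g=5 f=9, (4,6) g=5 f=7, (5,1) g=1 f=7, (5,2) g=2 f=7, (5,3) g=3 f=7, (5,4) g=4 f=7, (5,5) g=5 f=7]

expanded=(4,5); open=[(3,2) g=2 f=9, (3,3) g=3 f=9, (3,4) g=4 f=9, (3,5) g=5 f=9, (4,6) g=5 f=7, (5,1) g=1 f=7, (5,2) g=2 f=7, (5,3) g=3 f=7, (5,4) g=4 f=7, (5,5) g=5 f=7]; closed=[(4,1), (4,2), (4,3), (4,4), (4,5)]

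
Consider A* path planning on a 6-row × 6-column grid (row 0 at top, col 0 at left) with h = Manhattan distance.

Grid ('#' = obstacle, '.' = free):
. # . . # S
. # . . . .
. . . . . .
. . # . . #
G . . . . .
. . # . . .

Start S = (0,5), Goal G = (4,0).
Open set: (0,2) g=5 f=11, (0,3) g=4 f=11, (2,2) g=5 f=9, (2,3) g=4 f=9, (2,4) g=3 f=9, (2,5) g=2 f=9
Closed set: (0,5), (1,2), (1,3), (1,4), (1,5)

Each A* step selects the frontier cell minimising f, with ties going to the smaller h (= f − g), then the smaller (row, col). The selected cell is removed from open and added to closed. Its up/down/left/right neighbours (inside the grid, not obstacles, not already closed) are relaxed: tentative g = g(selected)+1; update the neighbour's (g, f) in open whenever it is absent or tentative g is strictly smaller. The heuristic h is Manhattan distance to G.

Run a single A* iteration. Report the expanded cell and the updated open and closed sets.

step 1: expand (2,2) (f=9, h=4) → closed; open now [(0,2) g=5 f=11, (0,3) g=4 f=11, (2,1) g=6 f=9, (2,3) g=4 f=9, (2,4) g=3 f=9, (2,5) g=2 f=9]

expanded=(2,2); open=[(0,2) g=5 f=11, (0,3) g=4 f=11, (2,1) g=6 f=9, (2,3) g=4 f=9, (2,4) g=3 f=9, (2,5) g=2 f=9]; closed=[(0,5), (1,2), (1,3), (1,4), (1,5), (2,2)]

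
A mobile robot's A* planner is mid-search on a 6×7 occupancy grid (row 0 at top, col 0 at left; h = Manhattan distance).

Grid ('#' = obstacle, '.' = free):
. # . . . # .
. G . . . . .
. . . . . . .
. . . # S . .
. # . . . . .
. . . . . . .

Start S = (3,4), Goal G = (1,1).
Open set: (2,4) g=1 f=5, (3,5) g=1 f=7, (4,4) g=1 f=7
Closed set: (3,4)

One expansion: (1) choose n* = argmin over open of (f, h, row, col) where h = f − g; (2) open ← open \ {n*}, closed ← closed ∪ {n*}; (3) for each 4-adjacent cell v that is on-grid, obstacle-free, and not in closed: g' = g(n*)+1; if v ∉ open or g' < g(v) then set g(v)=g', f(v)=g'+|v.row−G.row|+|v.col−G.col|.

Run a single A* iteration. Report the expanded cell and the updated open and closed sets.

expanded=(2,4); open=[(1,4) g=2 f=5, (2,3) g=2 f=5, (2,5) g=2 f=7, (3,5) g=1 f=7, (4,4) g=1 f=7]; closed=[(2,4), (3,4)]

step 1: expand (2,4) (f=5, h=4) → closed; open now [(1,4) g=2 f=5, (2,3) g=2 f=5, (2,5) g=2 f=7, (3,5) g=1 f=7, (4,4) g=1 f=7]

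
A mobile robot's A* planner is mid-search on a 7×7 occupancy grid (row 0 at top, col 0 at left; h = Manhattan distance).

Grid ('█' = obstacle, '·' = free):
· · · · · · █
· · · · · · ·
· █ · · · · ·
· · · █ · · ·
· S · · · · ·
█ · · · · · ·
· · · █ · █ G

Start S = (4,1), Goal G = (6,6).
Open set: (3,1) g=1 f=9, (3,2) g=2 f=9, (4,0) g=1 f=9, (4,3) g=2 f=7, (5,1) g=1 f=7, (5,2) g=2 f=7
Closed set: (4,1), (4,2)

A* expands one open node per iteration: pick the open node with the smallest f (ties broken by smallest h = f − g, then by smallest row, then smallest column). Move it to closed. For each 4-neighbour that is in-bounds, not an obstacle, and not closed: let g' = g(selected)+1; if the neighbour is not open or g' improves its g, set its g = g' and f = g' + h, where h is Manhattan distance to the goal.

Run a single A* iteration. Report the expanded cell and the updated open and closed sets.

step 1: expand (4,3) (f=7, h=5) → closed; open now [(3,1) g=1 f=9, (3,2) g=2 f=9, (4,0) g=1 f=9, (4,4) g=3 f=7, (5,1) g=1 f=7, (5,2) g=2 f=7, (5,3) g=3 f=7]

expanded=(4,3); open=[(3,1) g=1 f=9, (3,2) g=2 f=9, (4,0) g=1 f=9, (4,4) g=3 f=7, (5,1) g=1 f=7, (5,2) g=2 f=7, (5,3) g=3 f=7]; closed=[(4,1), (4,2), (4,3)]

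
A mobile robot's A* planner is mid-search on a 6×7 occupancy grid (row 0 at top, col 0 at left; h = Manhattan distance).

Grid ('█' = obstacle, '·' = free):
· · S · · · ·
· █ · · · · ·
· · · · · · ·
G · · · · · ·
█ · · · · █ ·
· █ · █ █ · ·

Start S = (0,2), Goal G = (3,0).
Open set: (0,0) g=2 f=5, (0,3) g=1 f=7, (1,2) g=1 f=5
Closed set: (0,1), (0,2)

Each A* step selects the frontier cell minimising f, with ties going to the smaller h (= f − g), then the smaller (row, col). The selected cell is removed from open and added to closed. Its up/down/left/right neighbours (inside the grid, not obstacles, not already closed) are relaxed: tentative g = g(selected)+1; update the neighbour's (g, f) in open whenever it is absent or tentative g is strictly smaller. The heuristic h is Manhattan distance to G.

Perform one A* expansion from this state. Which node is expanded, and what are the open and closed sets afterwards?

step 1: expand (0,0) (f=5, h=3) → closed; open now [(0,3) g=1 f=7, (1,0) g=3 f=5, (1,2) g=1 f=5]

expanded=(0,0); open=[(0,3) g=1 f=7, (1,0) g=3 f=5, (1,2) g=1 f=5]; closed=[(0,0), (0,1), (0,2)]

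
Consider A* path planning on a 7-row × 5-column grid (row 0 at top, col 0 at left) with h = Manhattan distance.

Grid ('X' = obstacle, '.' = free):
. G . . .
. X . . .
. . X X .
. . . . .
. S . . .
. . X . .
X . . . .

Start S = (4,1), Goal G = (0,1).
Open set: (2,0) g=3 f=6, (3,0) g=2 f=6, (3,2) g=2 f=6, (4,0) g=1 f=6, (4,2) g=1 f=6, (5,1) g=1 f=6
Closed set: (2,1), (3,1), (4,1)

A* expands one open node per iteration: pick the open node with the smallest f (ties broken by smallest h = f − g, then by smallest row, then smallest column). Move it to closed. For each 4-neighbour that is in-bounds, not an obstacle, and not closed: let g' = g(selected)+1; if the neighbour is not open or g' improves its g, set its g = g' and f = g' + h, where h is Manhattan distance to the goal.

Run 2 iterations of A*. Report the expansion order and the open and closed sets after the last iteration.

step 1: expand (2,0) (f=6, h=3) → closed; open now [(1,0) g=4 f=6, (3,0) g=2 f=6, (3,2) g=2 f=6, (4,0) g=1 f=6, (4,2) g=1 f=6, (5,1) g=1 f=6]
step 2: expand (1,0) (f=6, h=2) → closed; open now [(0,0) g=5 f=6, (3,0) g=2 f=6, (3,2) g=2 f=6, (4,0) g=1 f=6, (4,2) g=1 f=6, (5,1) g=1 f=6]

order=[(2,0) → (1,0)]; open=[(0,0) g=5 f=6, (3,0) g=2 f=6, (3,2) g=2 f=6, (4,0) g=1 f=6, (4,2) g=1 f=6, (5,1) g=1 f=6]; closed=[(1,0), (2,0), (2,1), (3,1), (4,1)]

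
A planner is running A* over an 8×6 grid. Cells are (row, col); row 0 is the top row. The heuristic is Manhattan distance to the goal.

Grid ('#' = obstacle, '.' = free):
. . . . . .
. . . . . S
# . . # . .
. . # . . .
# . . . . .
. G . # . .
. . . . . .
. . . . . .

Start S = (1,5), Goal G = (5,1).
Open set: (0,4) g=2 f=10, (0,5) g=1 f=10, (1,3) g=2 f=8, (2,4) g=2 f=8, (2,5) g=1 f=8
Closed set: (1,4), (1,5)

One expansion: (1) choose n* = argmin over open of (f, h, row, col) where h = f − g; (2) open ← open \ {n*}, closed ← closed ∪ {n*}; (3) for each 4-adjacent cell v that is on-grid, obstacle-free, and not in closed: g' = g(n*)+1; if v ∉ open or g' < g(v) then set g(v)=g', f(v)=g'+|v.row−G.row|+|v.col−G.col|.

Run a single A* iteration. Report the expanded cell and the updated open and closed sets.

step 1: expand (1,3) (f=8, h=6) → closed; open now [(0,3) g=3 f=10, (0,4) g=2 f=10, (0,5) g=1 f=10, (1,2) g=3 f=8, (2,4) g=2 f=8, (2,5) g=1 f=8]

expanded=(1,3); open=[(0,3) g=3 f=10, (0,4) g=2 f=10, (0,5) g=1 f=10, (1,2) g=3 f=8, (2,4) g=2 f=8, (2,5) g=1 f=8]; closed=[(1,3), (1,4), (1,5)]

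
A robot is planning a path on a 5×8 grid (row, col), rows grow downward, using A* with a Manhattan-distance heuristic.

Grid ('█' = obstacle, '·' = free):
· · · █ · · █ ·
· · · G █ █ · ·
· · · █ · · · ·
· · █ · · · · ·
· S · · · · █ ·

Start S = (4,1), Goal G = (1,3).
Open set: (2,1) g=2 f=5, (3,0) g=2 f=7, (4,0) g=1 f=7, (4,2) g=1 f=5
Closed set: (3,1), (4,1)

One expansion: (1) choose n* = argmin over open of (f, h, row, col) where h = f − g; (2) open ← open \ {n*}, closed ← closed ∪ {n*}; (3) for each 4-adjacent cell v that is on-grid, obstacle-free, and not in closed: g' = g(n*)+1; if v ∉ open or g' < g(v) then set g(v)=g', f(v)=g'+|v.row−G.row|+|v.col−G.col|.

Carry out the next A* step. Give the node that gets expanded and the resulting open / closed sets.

step 1: expand (2,1) (f=5, h=3) → closed; open now [(1,1) g=3 f=5, (2,0) g=3 f=7, (2,2) g=3 f=5, (3,0) g=2 f=7, (4,0) g=1 f=7, (4,2) g=1 f=5]

expanded=(2,1); open=[(1,1) g=3 f=5, (2,0) g=3 f=7, (2,2) g=3 f=5, (3,0) g=2 f=7, (4,0) g=1 f=7, (4,2) g=1 f=5]; closed=[(2,1), (3,1), (4,1)]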